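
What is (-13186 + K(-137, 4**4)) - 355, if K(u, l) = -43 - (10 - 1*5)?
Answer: -13589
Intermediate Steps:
K(u, l) = -48 (K(u, l) = -43 - (10 - 5) = -43 - 1*5 = -43 - 5 = -48)
(-13186 + K(-137, 4**4)) - 355 = (-13186 - 48) - 355 = -13234 - 355 = -13589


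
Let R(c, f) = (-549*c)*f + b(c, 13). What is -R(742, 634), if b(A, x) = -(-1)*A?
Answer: 258264230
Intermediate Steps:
b(A, x) = A
R(c, f) = c - 549*c*f (R(c, f) = (-549*c)*f + c = -549*c*f + c = c - 549*c*f)
-R(742, 634) = -742*(1 - 549*634) = -742*(1 - 348066) = -742*(-348065) = -1*(-258264230) = 258264230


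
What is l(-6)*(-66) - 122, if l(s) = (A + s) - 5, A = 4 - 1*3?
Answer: 538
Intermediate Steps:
A = 1 (A = 4 - 3 = 1)
l(s) = -4 + s (l(s) = (1 + s) - 5 = -4 + s)
l(-6)*(-66) - 122 = (-4 - 6)*(-66) - 122 = -10*(-66) - 122 = 660 - 122 = 538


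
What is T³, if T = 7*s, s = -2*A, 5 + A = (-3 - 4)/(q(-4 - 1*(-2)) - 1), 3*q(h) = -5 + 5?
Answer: -21952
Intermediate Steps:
q(h) = 0 (q(h) = (-5 + 5)/3 = (⅓)*0 = 0)
A = 2 (A = -5 + (-3 - 4)/(0 - 1) = -5 - 7/(-1) = -5 - 7*(-1) = -5 + 7 = 2)
s = -4 (s = -2*2 = -4)
T = -28 (T = 7*(-4) = -28)
T³ = (-28)³ = -21952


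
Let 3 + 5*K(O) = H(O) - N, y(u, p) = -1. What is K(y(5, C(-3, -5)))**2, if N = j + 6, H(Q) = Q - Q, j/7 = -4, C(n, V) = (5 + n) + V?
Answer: 361/25 ≈ 14.440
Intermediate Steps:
C(n, V) = 5 + V + n
j = -28 (j = 7*(-4) = -28)
H(Q) = 0
N = -22 (N = -28 + 6 = -22)
K(O) = 19/5 (K(O) = -3/5 + (0 - 1*(-22))/5 = -3/5 + (0 + 22)/5 = -3/5 + (1/5)*22 = -3/5 + 22/5 = 19/5)
K(y(5, C(-3, -5)))**2 = (19/5)**2 = 361/25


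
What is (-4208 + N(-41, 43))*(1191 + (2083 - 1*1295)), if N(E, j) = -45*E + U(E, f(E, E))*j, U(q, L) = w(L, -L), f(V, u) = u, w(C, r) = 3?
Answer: -4421086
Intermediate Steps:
U(q, L) = 3
N(E, j) = -45*E + 3*j
(-4208 + N(-41, 43))*(1191 + (2083 - 1*1295)) = (-4208 + (-45*(-41) + 3*43))*(1191 + (2083 - 1*1295)) = (-4208 + (1845 + 129))*(1191 + (2083 - 1295)) = (-4208 + 1974)*(1191 + 788) = -2234*1979 = -4421086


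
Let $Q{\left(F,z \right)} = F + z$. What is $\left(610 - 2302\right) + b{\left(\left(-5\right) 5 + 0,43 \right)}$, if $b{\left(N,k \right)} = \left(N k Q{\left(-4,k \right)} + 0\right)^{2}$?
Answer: $1757703933$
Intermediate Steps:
$b{\left(N,k \right)} = N^{2} k^{2} \left(-4 + k\right)^{2}$ ($b{\left(N,k \right)} = \left(N k \left(-4 + k\right) + 0\right)^{2} = \left(N k \left(-4 + k\right)\right)^{2} = N^{2} k^{2} \left(-4 + k\right)^{2}$)
$\left(610 - 2302\right) + b{\left(\left(-5\right) 5 + 0,43 \right)} = \left(610 - 2302\right) + \left(\left(-5\right) 5 + 0\right)^{2} \cdot 43^{2} \left(-4 + 43\right)^{2} = -1692 + \left(-25 + 0\right)^{2} \cdot 1849 \cdot 39^{2} = -1692 + \left(-25\right)^{2} \cdot 1849 \cdot 1521 = -1692 + 625 \cdot 1849 \cdot 1521 = -1692 + 1757705625 = 1757703933$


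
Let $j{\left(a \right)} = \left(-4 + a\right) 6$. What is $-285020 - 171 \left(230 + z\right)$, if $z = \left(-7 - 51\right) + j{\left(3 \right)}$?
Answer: $-313406$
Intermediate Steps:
$j{\left(a \right)} = -24 + 6 a$
$z = -64$ ($z = \left(-7 - 51\right) + \left(-24 + 6 \cdot 3\right) = -58 + \left(-24 + 18\right) = -58 - 6 = -64$)
$-285020 - 171 \left(230 + z\right) = -285020 - 171 \left(230 - 64\right) = -285020 - 28386 = -313406$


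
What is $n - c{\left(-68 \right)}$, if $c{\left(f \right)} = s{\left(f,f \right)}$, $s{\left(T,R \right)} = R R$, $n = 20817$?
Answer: $16193$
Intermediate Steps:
$s{\left(T,R \right)} = R^{2}$
$c{\left(f \right)} = f^{2}$
$n - c{\left(-68 \right)} = 20817 - \left(-68\right)^{2} = 20817 - 4624 = 16193$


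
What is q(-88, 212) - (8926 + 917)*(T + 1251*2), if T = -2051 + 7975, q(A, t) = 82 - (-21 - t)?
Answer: -82936803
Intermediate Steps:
q(A, t) = 103 + t (q(A, t) = 82 + (21 + t) = 103 + t)
T = 5924
q(-88, 212) - (8926 + 917)*(T + 1251*2) = (103 + 212) - (8926 + 917)*(5924 + 1251*2) = 315 - 9843*(5924 + 2502) = 315 - 9843*8426 = 315 - 1*82937118 = 315 - 82937118 = -82936803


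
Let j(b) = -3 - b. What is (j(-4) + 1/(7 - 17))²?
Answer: 81/100 ≈ 0.81000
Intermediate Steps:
(j(-4) + 1/(7 - 17))² = ((-3 - 1*(-4)) + 1/(7 - 17))² = ((-3 + 4) + 1/(-10))² = (1 - ⅒)² = (9/10)² = 81/100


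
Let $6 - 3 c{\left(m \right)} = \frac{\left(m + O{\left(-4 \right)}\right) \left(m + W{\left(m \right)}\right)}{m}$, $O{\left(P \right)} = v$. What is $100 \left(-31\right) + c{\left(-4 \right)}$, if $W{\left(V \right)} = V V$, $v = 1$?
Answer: $-3101$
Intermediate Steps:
$O{\left(P \right)} = 1$
$W{\left(V \right)} = V^{2}$
$c{\left(m \right)} = 2 - \frac{\left(1 + m\right) \left(m + m^{2}\right)}{3 m}$ ($c{\left(m \right)} = 2 - \frac{\left(m + 1\right) \left(m + m^{2}\right) \frac{1}{m}}{3} = 2 - \frac{\left(1 + m\right) \left(m + m^{2}\right) \frac{1}{m}}{3} = 2 - \frac{\frac{1}{m} \left(1 + m\right) \left(m + m^{2}\right)}{3} = 2 - \frac{\left(1 + m\right) \left(m + m^{2}\right)}{3 m}$)
$100 \left(-31\right) + c{\left(-4 \right)} = 100 \left(-31\right) - \left(- \frac{13}{3} + \frac{16}{3}\right) = -3100 + \left(\frac{5}{3} + \frac{8}{3} - \frac{16}{3}\right) = -3100 - 1 = -3101$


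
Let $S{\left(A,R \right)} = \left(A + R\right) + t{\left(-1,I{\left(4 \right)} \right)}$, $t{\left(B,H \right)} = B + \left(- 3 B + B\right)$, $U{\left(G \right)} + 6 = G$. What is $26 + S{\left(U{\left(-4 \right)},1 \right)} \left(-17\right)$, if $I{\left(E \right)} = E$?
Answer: $162$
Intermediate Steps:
$U{\left(G \right)} = -6 + G$
$t{\left(B,H \right)} = - B$ ($t{\left(B,H \right)} = B - 2 B = - B$)
$S{\left(A,R \right)} = 1 + A + R$ ($S{\left(A,R \right)} = \left(A + R\right) - -1 = \left(A + R\right) + 1 = 1 + A + R$)
$26 + S{\left(U{\left(-4 \right)},1 \right)} \left(-17\right) = 26 + \left(1 - 10 + 1\right) \left(-17\right) = 26 - -136 = 26 + 136 = 162$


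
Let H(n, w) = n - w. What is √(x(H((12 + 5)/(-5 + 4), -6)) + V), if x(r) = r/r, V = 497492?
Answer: 3*√55277 ≈ 705.33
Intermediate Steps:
x(r) = 1
√(x(H((12 + 5)/(-5 + 4), -6)) + V) = √(1 + 497492) = √497493 = 3*√55277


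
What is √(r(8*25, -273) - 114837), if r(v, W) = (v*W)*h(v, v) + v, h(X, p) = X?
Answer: I*√11034637 ≈ 3321.8*I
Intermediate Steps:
r(v, W) = v + W*v² (r(v, W) = (v*W)*v + v = (W*v)*v + v = W*v² + v = v + W*v²)
√(r(8*25, -273) - 114837) = √((8*25)*(1 - 2184*25) - 114837) = √(200*(1 - 273*200) - 114837) = √(200*(1 - 54600) - 114837) = √(200*(-54599) - 114837) = √(-10919800 - 114837) = √(-11034637) = I*√11034637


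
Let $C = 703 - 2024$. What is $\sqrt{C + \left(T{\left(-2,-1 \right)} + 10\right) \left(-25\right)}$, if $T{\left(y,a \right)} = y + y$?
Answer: $i \sqrt{1471} \approx 38.354 i$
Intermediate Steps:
$T{\left(y,a \right)} = 2 y$
$C = -1321$ ($C = 703 - 2024 = -1321$)
$\sqrt{C + \left(T{\left(-2,-1 \right)} + 10\right) \left(-25\right)} = \sqrt{-1321 + \left(2 \left(-2\right) + 10\right) \left(-25\right)} = \sqrt{-1321 + \left(-4 + 10\right) \left(-25\right)} = \sqrt{-1321 + 6 \left(-25\right)} = \sqrt{-1321 - 150} = \sqrt{-1471} = i \sqrt{1471}$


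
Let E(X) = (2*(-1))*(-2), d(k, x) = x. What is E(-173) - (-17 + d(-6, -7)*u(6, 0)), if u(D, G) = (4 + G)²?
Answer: 133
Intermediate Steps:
E(X) = 4 (E(X) = -2*(-2) = 4)
E(-173) - (-17 + d(-6, -7)*u(6, 0)) = 4 - (-17 - 7*(4 + 0)²) = 4 - (-17 - 7*4²) = 4 - (-17 - 7*16) = 4 - (-17 - 112) = 4 - 1*(-129) = 4 + 129 = 133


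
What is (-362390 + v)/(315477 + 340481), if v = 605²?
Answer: 3635/655958 ≈ 0.0055415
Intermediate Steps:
v = 366025
(-362390 + v)/(315477 + 340481) = (-362390 + 366025)/(315477 + 340481) = 3635/655958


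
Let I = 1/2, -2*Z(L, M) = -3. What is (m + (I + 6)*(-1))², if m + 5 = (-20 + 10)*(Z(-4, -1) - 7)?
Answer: 7569/4 ≈ 1892.3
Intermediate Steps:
Z(L, M) = 3/2 (Z(L, M) = -½*(-3) = 3/2)
I = ½ (I = 1*(½) = ½ ≈ 0.50000)
m = 50 (m = -5 + (-20 + 10)*(3/2 - 7) = -5 - 10*(-11/2) = -5 + 55 = 50)
(m + (I + 6)*(-1))² = (50 + (½ + 6)*(-1))² = (50 + (13/2)*(-1))² = (50 - 13/2)² = (87/2)² = 7569/4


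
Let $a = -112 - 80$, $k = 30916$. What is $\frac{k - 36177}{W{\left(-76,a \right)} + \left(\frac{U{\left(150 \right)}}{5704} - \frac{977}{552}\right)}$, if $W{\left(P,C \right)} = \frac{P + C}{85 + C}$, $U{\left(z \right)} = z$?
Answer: $- \frac{9632806824}{1393457} \approx -6912.9$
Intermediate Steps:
$a = -192$
$W{\left(P,C \right)} = \frac{C + P}{85 + C}$
$\frac{k - 36177}{W{\left(-76,a \right)} + \left(\frac{U{\left(150 \right)}}{5704} - \frac{977}{552}\right)} = \frac{30916 - 36177}{\frac{-192 - 76}{85 - 192} + \left(\frac{150}{5704} - \frac{977}{552}\right)} = - \frac{5261}{\frac{1}{-107} \left(-268\right) + \left(150 \cdot \frac{1}{5704} - \frac{977}{552}\right)} = - \frac{5261}{\left(- \frac{1}{107}\right) \left(-268\right) + \left(\frac{75}{2852} - \frac{977}{552}\right)} = - \frac{5261}{\frac{268}{107} - \frac{29837}{17112}} = - \frac{5261}{\frac{1393457}{1830984}} = \left(-5261\right) \frac{1830984}{1393457} = - \frac{9632806824}{1393457}$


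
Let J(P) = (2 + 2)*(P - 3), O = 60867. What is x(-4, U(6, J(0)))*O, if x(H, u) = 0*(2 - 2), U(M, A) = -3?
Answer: 0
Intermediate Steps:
J(P) = -12 + 4*P (J(P) = 4*(-3 + P) = -12 + 4*P)
x(H, u) = 0 (x(H, u) = 0*0 = 0)
x(-4, U(6, J(0)))*O = 0*60867 = 0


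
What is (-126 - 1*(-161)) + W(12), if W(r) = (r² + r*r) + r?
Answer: 335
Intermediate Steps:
W(r) = r + 2*r² (W(r) = (r² + r²) + r = 2*r² + r = r + 2*r²)
(-126 - 1*(-161)) + W(12) = (-126 - 1*(-161)) + 12*(1 + 2*12) = (-126 + 161) + 12*(1 + 24) = 35 + 12*25 = 35 + 300 = 335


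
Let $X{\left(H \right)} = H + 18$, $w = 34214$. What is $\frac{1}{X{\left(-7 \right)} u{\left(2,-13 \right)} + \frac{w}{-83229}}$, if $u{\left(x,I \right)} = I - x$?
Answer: $- \frac{83229}{13766999} \approx -0.0060455$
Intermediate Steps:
$X{\left(H \right)} = 18 + H$
$\frac{1}{X{\left(-7 \right)} u{\left(2,-13 \right)} + \frac{w}{-83229}} = \frac{1}{\left(18 - 7\right) \left(-13 - 2\right) + \frac{34214}{-83229}} = \frac{1}{11 \left(-13 - 2\right) + 34214 \left(- \frac{1}{83229}\right)} = \frac{1}{11 \left(-15\right) - \frac{34214}{83229}} = \frac{1}{-165 - \frac{34214}{83229}} = \frac{1}{- \frac{13766999}{83229}} = - \frac{83229}{13766999}$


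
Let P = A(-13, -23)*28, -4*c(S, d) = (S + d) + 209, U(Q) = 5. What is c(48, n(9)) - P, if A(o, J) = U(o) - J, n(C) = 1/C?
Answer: -15269/18 ≈ -848.28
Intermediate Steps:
c(S, d) = -209/4 - S/4 - d/4 (c(S, d) = -((S + d) + 209)/4 = -(209 + S + d)/4 = -209/4 - S/4 - d/4)
A(o, J) = 5 - J
P = 784 (P = (5 - 1*(-23))*28 = (5 + 23)*28 = 28*28 = 784)
c(48, n(9)) - P = (-209/4 - 1/4*48 - 1/4/9) - 1*784 = (-209/4 - 12 - 1/4*1/9) - 784 = (-209/4 - 12 - 1/36) - 784 = -1157/18 - 784 = -15269/18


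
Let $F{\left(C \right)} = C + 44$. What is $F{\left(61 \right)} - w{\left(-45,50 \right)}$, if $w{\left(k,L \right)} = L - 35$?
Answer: $90$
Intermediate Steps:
$F{\left(C \right)} = 44 + C$
$w{\left(k,L \right)} = -35 + L$ ($w{\left(k,L \right)} = L - 35 = -35 + L$)
$F{\left(61 \right)} - w{\left(-45,50 \right)} = \left(44 + 61\right) - \left(-35 + 50\right) = 105 - 15 = 90$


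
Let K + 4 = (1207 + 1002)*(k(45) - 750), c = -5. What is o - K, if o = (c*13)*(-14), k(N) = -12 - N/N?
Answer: 1686381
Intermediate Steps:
k(N) = -13 (k(N) = -12 - 1*1 = -12 - 1 = -13)
K = -1685471 (K = -4 + (1207 + 1002)*(-13 - 750) = -4 + 2209*(-763) = -4 - 1685467 = -1685471)
o = 910 (o = -5*13*(-14) = -65*(-14) = 910)
o - K = 910 - 1*(-1685471) = 910 + 1685471 = 1686381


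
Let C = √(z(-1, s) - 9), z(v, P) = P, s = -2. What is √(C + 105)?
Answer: √(105 + I*√11) ≈ 10.248 + 0.1618*I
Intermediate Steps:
C = I*√11 (C = √(-2 - 9) = √(-11) = I*√11 ≈ 3.3166*I)
√(C + 105) = √(I*√11 + 105) = √(105 + I*√11)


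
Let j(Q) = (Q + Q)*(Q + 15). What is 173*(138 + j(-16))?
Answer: 29410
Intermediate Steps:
j(Q) = 2*Q*(15 + Q) (j(Q) = (2*Q)*(15 + Q) = 2*Q*(15 + Q))
173*(138 + j(-16)) = 173*(138 + 2*(-16)*(15 - 16)) = 173*(138 + 2*(-16)*(-1)) = 173*(138 + 32) = 173*170 = 29410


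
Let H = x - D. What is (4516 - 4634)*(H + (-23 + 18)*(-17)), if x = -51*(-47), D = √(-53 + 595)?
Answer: -292876 + 118*√542 ≈ -2.9013e+5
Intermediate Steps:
D = √542 ≈ 23.281
x = 2397
H = 2397 - √542 ≈ 2373.7
(4516 - 4634)*(H + (-23 + 18)*(-17)) = (4516 - 4634)*((2397 - √542) + (-23 + 18)*(-17)) = -118*((2397 - √542) - 5*(-17)) = -118*((2397 - √542) + 85) = -118*(2482 - √542) = -292876 + 118*√542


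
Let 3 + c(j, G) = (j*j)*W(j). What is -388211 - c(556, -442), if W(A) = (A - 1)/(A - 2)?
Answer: -193318856/277 ≈ -6.9790e+5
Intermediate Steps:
W(A) = (-1 + A)/(-2 + A)
c(j, G) = -3 + j**2*(-1 + j)/(-2 + j) (c(j, G) = -3 + (j*j)*((-1 + j)/(-2 + j)) = -3 + j**2*((-1 + j)/(-2 + j)) = -3 + j**2*(-1 + j)/(-2 + j))
-388211 - c(556, -442) = -388211 - (6 - 3*556 + 556**2*(-1 + 556))/(-2 + 556) = -388211 - (6 - 1668 + 309136*555)/554 = -388211 - (6 - 1668 + 171570480)/554 = -388211 - 171568818/554 = -388211 - 1*85784409/277 = -388211 - 85784409/277 = -193318856/277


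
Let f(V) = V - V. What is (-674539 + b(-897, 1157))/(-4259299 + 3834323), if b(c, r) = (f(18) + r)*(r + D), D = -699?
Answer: 144633/424976 ≈ 0.34033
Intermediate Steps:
f(V) = 0
b(c, r) = r*(-699 + r) (b(c, r) = (0 + r)*(r - 699) = r*(-699 + r))
(-674539 + b(-897, 1157))/(-4259299 + 3834323) = (-674539 + 1157*(-699 + 1157))/(-4259299 + 3834323) = (-674539 + 1157*458)/(-424976) = (-674539 + 529906)*(-1/424976) = -144633*(-1/424976) = 144633/424976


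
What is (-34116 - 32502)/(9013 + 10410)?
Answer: -66618/19423 ≈ -3.4299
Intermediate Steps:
(-34116 - 32502)/(9013 + 10410) = -66618/19423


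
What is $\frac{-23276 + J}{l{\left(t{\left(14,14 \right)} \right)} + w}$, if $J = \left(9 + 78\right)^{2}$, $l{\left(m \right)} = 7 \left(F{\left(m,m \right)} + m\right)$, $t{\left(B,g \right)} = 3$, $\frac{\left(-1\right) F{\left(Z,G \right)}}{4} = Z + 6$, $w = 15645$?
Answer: $- \frac{15707}{15414} \approx -1.019$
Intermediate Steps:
$F{\left(Z,G \right)} = -24 - 4 Z$ ($F{\left(Z,G \right)} = - 4 \left(Z + 6\right) = - 4 \left(6 + Z\right) = -24 - 4 Z$)
$l{\left(m \right)} = -168 - 21 m$ ($l{\left(m \right)} = 7 \left(\left(-24 - 4 m\right) + m\right) = 7 \left(-24 - 3 m\right) = -168 - 21 m$)
$J = 7569$ ($J = 87^{2} = 7569$)
$\frac{-23276 + J}{l{\left(t{\left(14,14 \right)} \right)} + w} = \frac{-23276 + 7569}{\left(-168 - 63\right) + 15645} = - \frac{15707}{\left(-168 - 63\right) + 15645} = - \frac{15707}{-231 + 15645} = - \frac{15707}{15414}$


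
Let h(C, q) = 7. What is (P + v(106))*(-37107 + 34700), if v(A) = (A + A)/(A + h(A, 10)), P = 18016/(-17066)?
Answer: -1904158444/964229 ≈ -1974.8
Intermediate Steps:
P = -9008/8533 (P = 18016*(-1/17066) = -9008/8533 ≈ -1.0557)
v(A) = 2*A/(7 + A) (v(A) = (A + A)/(A + 7) = (2*A)/(7 + A) = 2*A/(7 + A))
(P + v(106))*(-37107 + 34700) = (-9008/8533 + 2*106/(7 + 106))*(-37107 + 34700) = (-9008/8533 + 2*106/113)*(-2407) = (-9008/8533 + 2*106*(1/113))*(-2407) = (-9008/8533 + 212/113)*(-2407) = (791092/964229)*(-2407) = -1904158444/964229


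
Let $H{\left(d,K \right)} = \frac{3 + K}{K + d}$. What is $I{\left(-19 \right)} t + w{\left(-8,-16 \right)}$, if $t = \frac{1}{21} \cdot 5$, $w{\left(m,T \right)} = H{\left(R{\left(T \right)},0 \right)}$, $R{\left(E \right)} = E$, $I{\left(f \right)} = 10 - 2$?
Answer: $\frac{577}{336} \approx 1.7173$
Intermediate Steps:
$I{\left(f \right)} = 8$ ($I{\left(f \right)} = 10 - 2 = 8$)
$H{\left(d,K \right)} = \frac{3 + K}{K + d}$
$w{\left(m,T \right)} = \frac{3}{T}$ ($w{\left(m,T \right)} = \frac{3 + 0}{0 + T} = \frac{1}{T} 3 = \frac{3}{T}$)
$t = \frac{5}{21}$ ($t = \frac{1}{21} \cdot 5 = \frac{5}{21} \approx 0.2381$)
$I{\left(-19 \right)} t + w{\left(-8,-16 \right)} = 8 \cdot \frac{5}{21} + \frac{3}{-16} = \frac{40}{21} + 3 \left(- \frac{1}{16}\right) = \frac{40}{21} - \frac{3}{16} = \frac{577}{336}$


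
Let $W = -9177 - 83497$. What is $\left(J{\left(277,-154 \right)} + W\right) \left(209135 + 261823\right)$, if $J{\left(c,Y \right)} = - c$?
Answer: $-43776017058$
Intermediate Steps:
$W = -92674$
$\left(J{\left(277,-154 \right)} + W\right) \left(209135 + 261823\right) = \left(\left(-1\right) 277 - 92674\right) \left(209135 + 261823\right) = \left(-277 - 92674\right) 470958 = \left(-92951\right) 470958 = -43776017058$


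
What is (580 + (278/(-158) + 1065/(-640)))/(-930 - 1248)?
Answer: -176677/667392 ≈ -0.26473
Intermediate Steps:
(580 + (278/(-158) + 1065/(-640)))/(-930 - 1248) = (580 + (278*(-1/158) + 1065*(-1/640)))/(-2178) = (580 + (-139/79 - 213/128))*(-1/2178) = (580 - 34619/10112)*(-1/2178) = (5830341/10112)*(-1/2178) = -176677/667392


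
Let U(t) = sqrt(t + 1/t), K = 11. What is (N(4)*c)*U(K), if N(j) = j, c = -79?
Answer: -316*sqrt(1342)/11 ≈ -1052.4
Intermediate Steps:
(N(4)*c)*U(K) = (4*(-79))*sqrt(11 + 1/11) = -316*sqrt(11 + 1/11) = -316*sqrt(1342)/11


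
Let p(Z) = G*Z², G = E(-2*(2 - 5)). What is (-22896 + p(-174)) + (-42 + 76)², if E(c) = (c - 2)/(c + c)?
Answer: -11648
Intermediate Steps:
E(c) = (-2 + c)/(2*c) (E(c) = (-2 + c)/((2*c)) = (-2 + c)*(1/(2*c)) = (-2 + c)/(2*c))
G = ⅓ (G = (-2 - 2*(2 - 5))/(2*((-2*(2 - 5)))) = (-2 - 2*(-3))/(2*((-2*(-3)))) = (½)*(-2 + 6)/6 = (½)*(⅙)*4 = ⅓ ≈ 0.33333)
p(Z) = Z²/3
(-22896 + p(-174)) + (-42 + 76)² = (-22896 + (⅓)*(-174)²) + (-42 + 76)² = (-22896 + (⅓)*30276) + 34² = (-22896 + 10092) + 1156 = -12804 + 1156 = -11648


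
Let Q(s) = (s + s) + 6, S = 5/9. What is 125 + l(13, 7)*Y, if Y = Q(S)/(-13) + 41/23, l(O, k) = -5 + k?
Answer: 343025/2691 ≈ 127.47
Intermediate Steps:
S = 5/9 (S = 5*(⅑) = 5/9 ≈ 0.55556)
Q(s) = 6 + 2*s (Q(s) = 2*s + 6 = 6 + 2*s)
Y = 3325/2691 (Y = (6 + 2*(5/9))/(-13) + 41/23 = (6 + 10/9)*(-1/13) + 41*(1/23) = (64/9)*(-1/13) + 41/23 = -64/117 + 41/23 = 3325/2691 ≈ 1.2356)
125 + l(13, 7)*Y = 125 + (-5 + 7)*(3325/2691) = 125 + 2*(3325/2691) = 125 + 6650/2691 = 343025/2691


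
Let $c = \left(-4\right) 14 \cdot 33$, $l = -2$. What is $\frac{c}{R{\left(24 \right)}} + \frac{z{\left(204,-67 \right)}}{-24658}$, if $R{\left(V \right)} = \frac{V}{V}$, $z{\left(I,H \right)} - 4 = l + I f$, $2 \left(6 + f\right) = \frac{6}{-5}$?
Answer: $- \frac{113916599}{61645} \approx -1847.9$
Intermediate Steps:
$f = - \frac{33}{5}$ ($f = -6 + \frac{6 \frac{1}{-5}}{2} = -6 + \frac{6 \left(- \frac{1}{5}\right)}{2} = -6 + \frac{1}{2} \left(- \frac{6}{5}\right) = -6 - \frac{3}{5} = - \frac{33}{5} \approx -6.6$)
$c = -1848$ ($c = \left(-56\right) 33 = -1848$)
$z{\left(I,H \right)} = 2 - \frac{33 I}{5}$ ($z{\left(I,H \right)} = 4 + \left(-2 + I \left(- \frac{33}{5}\right)\right) = 4 - \left(2 + \frac{33 I}{5}\right) = 2 - \frac{33 I}{5}$)
$R{\left(V \right)} = 1$
$\frac{c}{R{\left(24 \right)}} + \frac{z{\left(204,-67 \right)}}{-24658} = - \frac{1848}{1} + \frac{2 - \frac{6732}{5}}{-24658} = \left(-1848\right) 1 + \left(2 - \frac{6732}{5}\right) \left(- \frac{1}{24658}\right) = -1848 - - \frac{3361}{61645} = -1848 + \frac{3361}{61645} = - \frac{113916599}{61645}$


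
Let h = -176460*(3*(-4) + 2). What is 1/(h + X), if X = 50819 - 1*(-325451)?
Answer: 1/2140870 ≈ 4.6710e-7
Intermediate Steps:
X = 376270 (X = 50819 + 325451 = 376270)
h = 1764600 (h = -176460*(-12 + 2) = -176460*(-10) = 1764600)
1/(h + X) = 1/(1764600 + 376270) = 1/2140870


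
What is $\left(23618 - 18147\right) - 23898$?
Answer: $-18427$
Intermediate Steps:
$\left(23618 - 18147\right) - 23898 = 5471 - 23898 = -18427$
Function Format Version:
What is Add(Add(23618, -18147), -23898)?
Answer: -18427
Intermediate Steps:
Add(Add(23618, -18147), -23898) = Add(5471, -23898) = -18427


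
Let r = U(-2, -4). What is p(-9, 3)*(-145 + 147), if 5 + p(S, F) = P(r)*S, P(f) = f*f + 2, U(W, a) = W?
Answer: -118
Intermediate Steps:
r = -2
P(f) = 2 + f**2 (P(f) = f**2 + 2 = 2 + f**2)
p(S, F) = -5 + 6*S (p(S, F) = -5 + (2 + (-2)**2)*S = -5 + (2 + 4)*S = -5 + 6*S)
p(-9, 3)*(-145 + 147) = (-5 + 6*(-9))*(-145 + 147) = (-5 - 54)*2 = -59*2 = -118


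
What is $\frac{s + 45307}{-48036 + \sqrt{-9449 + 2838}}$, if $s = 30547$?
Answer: $- \frac{214336632}{135733171} - \frac{4462 i \sqrt{6611}}{135733171} \approx -1.5791 - 0.0026729 i$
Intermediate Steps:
$\frac{s + 45307}{-48036 + \sqrt{-9449 + 2838}} = \frac{30547 + 45307}{-48036 + \sqrt{-9449 + 2838}} = \frac{75854}{-48036 + \sqrt{-6611}} = \frac{75854}{-48036 + i \sqrt{6611}}$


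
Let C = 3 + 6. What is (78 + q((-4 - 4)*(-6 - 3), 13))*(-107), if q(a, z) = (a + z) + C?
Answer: -18404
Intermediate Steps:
C = 9
q(a, z) = 9 + a + z (q(a, z) = (a + z) + 9 = 9 + a + z)
(78 + q((-4 - 4)*(-6 - 3), 13))*(-107) = (78 + (9 + (-4 - 4)*(-6 - 3) + 13))*(-107) = (78 + (9 - 8*(-9) + 13))*(-107) = (78 + (9 + 72 + 13))*(-107) = (78 + 94)*(-107) = 172*(-107) = -18404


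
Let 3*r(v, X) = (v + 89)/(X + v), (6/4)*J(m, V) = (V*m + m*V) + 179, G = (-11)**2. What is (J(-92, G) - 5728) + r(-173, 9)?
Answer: -2515493/123 ≈ -20451.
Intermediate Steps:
G = 121
J(m, V) = 358/3 + 4*V*m/3 (J(m, V) = 2*((V*m + m*V) + 179)/3 = 2*((V*m + V*m) + 179)/3 = 2*(2*V*m + 179)/3 = 2*(179 + 2*V*m)/3 = 358/3 + 4*V*m/3)
r(v, X) = (89 + v)/(3*(X + v)) (r(v, X) = ((v + 89)/(X + v))/3 = ((89 + v)/(X + v))/3 = (89 + v)/(3*(X + v)))
(J(-92, G) - 5728) + r(-173, 9) = ((358/3 + (4/3)*121*(-92)) - 5728) + (89 - 173)/(3*(9 - 173)) = ((358/3 - 44528/3) - 5728) + (1/3)*(-84)/(-164) = (-44170/3 - 5728) + (1/3)*(-1/164)*(-84) = -61354/3 + 7/41 = -2515493/123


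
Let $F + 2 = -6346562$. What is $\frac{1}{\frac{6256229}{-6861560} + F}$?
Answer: $- \frac{6861560}{43547335936069} \approx -1.5757 \cdot 10^{-7}$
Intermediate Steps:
$F = -6346564$ ($F = -2 - 6346562 = -6346564$)
$\frac{1}{\frac{6256229}{-6861560} + F} = \frac{1}{\frac{6256229}{-6861560} - 6346564} = \frac{1}{6256229 \left(- \frac{1}{6861560}\right) - 6346564} = \frac{1}{- \frac{6256229}{6861560} - 6346564} = \frac{1}{- \frac{43547335936069}{6861560}} = - \frac{6861560}{43547335936069}$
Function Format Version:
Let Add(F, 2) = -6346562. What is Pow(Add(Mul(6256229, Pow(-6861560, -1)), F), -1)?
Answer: Rational(-6861560, 43547335936069) ≈ -1.5757e-7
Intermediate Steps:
F = -6346564 (F = Add(-2, -6346562) = -6346564)
Pow(Add(Mul(6256229, Pow(-6861560, -1)), F), -1) = Pow(Add(Mul(6256229, Pow(-6861560, -1)), -6346564), -1) = Pow(Add(Mul(6256229, Rational(-1, 6861560)), -6346564), -1) = Pow(Add(Rational(-6256229, 6861560), -6346564), -1) = Pow(Rational(-43547335936069, 6861560), -1) = Rational(-6861560, 43547335936069)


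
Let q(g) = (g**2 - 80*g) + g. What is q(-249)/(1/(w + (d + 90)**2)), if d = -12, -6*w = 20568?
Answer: 216920832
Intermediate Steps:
w = -3428 (w = -1/6*20568 = -3428)
q(g) = g**2 - 79*g
q(-249)/(1/(w + (d + 90)**2)) = (-249*(-79 - 249))/(1/(-3428 + (-12 + 90)**2)) = (-249*(-328))/(1/(-3428 + 78**2)) = 81672/(1/(-3428 + 6084)) = 81672/(1/2656) = 81672*2656 = 216920832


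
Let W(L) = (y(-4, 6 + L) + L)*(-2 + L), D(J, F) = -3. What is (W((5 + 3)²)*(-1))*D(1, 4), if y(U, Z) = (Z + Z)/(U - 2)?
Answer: 7564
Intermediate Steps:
y(U, Z) = 2*Z/(-2 + U) (y(U, Z) = (2*Z)/(-2 + U) = 2*Z/(-2 + U))
W(L) = (-2 + L)*(-2 + 2*L/3) (W(L) = (2*(6 + L)/(-2 - 4) + L)*(-2 + L) = (2*(6 + L)/(-6) + L)*(-2 + L) = (2*(6 + L)*(-⅙) + L)*(-2 + L) = ((-2 - L/3) + L)*(-2 + L) = (-2 + 2*L/3)*(-2 + L) = (-2 + L)*(-2 + 2*L/3))
(W((5 + 3)²)*(-1))*D(1, 4) = ((4 - 10*(5 + 3)²/3 + 2*((5 + 3)²)²/3)*(-1))*(-3) = ((4 - 10/3*8² + 2*(8²)²/3)*(-1))*(-3) = ((4 - 10/3*64 + (⅔)*64²)*(-1))*(-3) = ((4 - 640/3 + (⅔)*4096)*(-1))*(-3) = ((4 - 640/3 + 8192/3)*(-1))*(-3) = ((7564/3)*(-1))*(-3) = -7564/3*(-3) = 7564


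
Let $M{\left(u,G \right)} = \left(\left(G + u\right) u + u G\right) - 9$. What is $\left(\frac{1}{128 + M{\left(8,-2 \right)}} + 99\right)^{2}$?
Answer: $\frac{223502500}{22801} \approx 9802.3$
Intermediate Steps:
$M{\left(u,G \right)} = -9 + G u + u \left(G + u\right)$ ($M{\left(u,G \right)} = \left(u \left(G + u\right) + G u\right) - 9 = \left(G u + u \left(G + u\right)\right) - 9 = -9 + G u + u \left(G + u\right)$)
$\left(\frac{1}{128 + M{\left(8,-2 \right)}} + 99\right)^{2} = \left(\frac{1}{128 + \left(-9 + 8^{2} + 2 \left(-2\right) 8\right)} + 99\right)^{2} = \left(\frac{1}{128 - -23} + 99\right)^{2} = \left(\frac{1}{128 + 23} + 99\right)^{2} = \left(\frac{1}{151} + 99\right)^{2} = \left(\frac{14950}{151}\right)^{2} = \frac{223502500}{22801}$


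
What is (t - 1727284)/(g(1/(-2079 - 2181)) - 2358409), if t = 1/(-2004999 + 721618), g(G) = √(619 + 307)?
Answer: 149372426055070767/203950985420640293 + 63336099063*√926/203950985420640293 ≈ 0.73240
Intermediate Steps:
g(G) = √926
t = -1/1283381 (t = 1/(-1283381) = -1/1283381 ≈ -7.7919e-7)
(t - 1727284)/(g(1/(-2079 - 2181)) - 2358409) = (-1/1283381 - 1727284)/(√926 - 2358409) = -2216763467205/(1283381*(-2358409 + √926))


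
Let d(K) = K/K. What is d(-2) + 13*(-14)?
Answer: -181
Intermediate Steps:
d(K) = 1
d(-2) + 13*(-14) = 1 + 13*(-14) = 1 - 182 = -181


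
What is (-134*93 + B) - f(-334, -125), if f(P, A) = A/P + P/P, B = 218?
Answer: -4089955/334 ≈ -12245.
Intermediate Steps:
f(P, A) = 1 + A/P (f(P, A) = A/P + 1 = 1 + A/P)
(-134*93 + B) - f(-334, -125) = (-134*93 + 218) - (-125 - 334)/(-334) = (-12462 + 218) - (-1)*(-459)/334 = -12244 - 1*459/334 = -12244 - 459/334 = -4089955/334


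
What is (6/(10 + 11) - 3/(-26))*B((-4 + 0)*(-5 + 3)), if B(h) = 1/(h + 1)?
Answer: 73/1638 ≈ 0.044567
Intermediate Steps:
B(h) = 1/(1 + h)
(6/(10 + 11) - 3/(-26))*B((-4 + 0)*(-5 + 3)) = (6/(10 + 11) - 3/(-26))/(1 + (-4 + 0)*(-5 + 3)) = (6/21 - 3*(-1/26))/(1 - 4*(-2)) = (6*(1/21) + 3/26)/(1 + 8) = (2/7 + 3/26)/9 = (73/182)*(1/9) = 73/1638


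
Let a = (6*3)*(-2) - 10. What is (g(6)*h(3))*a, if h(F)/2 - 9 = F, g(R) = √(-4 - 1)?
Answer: -1104*I*√5 ≈ -2468.6*I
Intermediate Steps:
g(R) = I*√5 (g(R) = √(-5) = I*√5)
a = -46 (a = 18*(-2) - 10 = -36 - 10 = -46)
h(F) = 18 + 2*F
(g(6)*h(3))*a = ((I*√5)*(18 + 2*3))*(-46) = ((I*√5)*(18 + 6))*(-46) = ((I*√5)*24)*(-46) = (24*I*√5)*(-46) = -1104*I*√5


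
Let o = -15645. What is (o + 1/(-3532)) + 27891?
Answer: 43252871/3532 ≈ 12246.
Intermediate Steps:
(o + 1/(-3532)) + 27891 = (-15645 + 1/(-3532)) + 27891 = (-15645 - 1/3532) + 27891 = -55258141/3532 + 27891 = 43252871/3532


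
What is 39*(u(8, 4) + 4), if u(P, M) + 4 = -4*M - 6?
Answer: -858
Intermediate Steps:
u(P, M) = -10 - 4*M (u(P, M) = -4 + (-4*M - 6) = -4 + (-6 - 4*M) = -10 - 4*M)
39*(u(8, 4) + 4) = 39*((-10 - 4*4) + 4) = 39*((-10 - 16) + 4) = 39*(-26 + 4) = 39*(-22) = -858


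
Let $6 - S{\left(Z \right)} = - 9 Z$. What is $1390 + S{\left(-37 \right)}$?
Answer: $1063$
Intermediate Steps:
$S{\left(Z \right)} = 6 + 9 Z$ ($S{\left(Z \right)} = 6 - - 9 Z = 6 + 9 Z$)
$1390 + S{\left(-37 \right)} = 1390 + \left(6 + 9 \left(-37\right)\right) = 1390 + \left(6 - 333\right) = 1390 - 327 = 1063$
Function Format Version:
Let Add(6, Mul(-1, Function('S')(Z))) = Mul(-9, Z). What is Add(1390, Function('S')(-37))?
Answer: 1063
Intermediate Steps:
Function('S')(Z) = Add(6, Mul(9, Z)) (Function('S')(Z) = Add(6, Mul(-1, Mul(-9, Z))) = Add(6, Mul(9, Z)))
Add(1390, Function('S')(-37)) = Add(1390, Add(6, Mul(9, -37))) = Add(1390, Add(6, -333)) = Add(1390, -327) = 1063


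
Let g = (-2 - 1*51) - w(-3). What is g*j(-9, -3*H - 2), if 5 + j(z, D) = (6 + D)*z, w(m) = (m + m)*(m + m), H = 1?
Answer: 1246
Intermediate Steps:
w(m) = 4*m² (w(m) = (2*m)*(2*m) = 4*m²)
j(z, D) = -5 + z*(6 + D) (j(z, D) = -5 + (6 + D)*z = -5 + z*(6 + D))
g = -89 (g = (-2 - 1*51) - 4*(-3)² = (-2 - 51) - 4*9 = -53 - 1*36 = -53 - 36 = -89)
g*j(-9, -3*H - 2) = -89*(-5 + 6*(-9) + (-3*1 - 2)*(-9)) = -89*(-5 - 54 + (-3 - 2)*(-9)) = -89*(-5 - 54 - 5*(-9)) = -89*(-5 - 54 + 45) = -89*(-14) = 1246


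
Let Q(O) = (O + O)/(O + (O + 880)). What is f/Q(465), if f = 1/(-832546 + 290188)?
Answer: -181/50439294 ≈ -3.5885e-6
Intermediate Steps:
f = -1/542358 (f = 1/(-542358) = -1/542358 ≈ -1.8438e-6)
Q(O) = 2*O/(880 + 2*O) (Q(O) = (2*O)/(O + (880 + O)) = (2*O)/(880 + 2*O) = 2*O/(880 + 2*O))
f/Q(465) = -1/(542358*(465/(440 + 465))) = -1/(542358*(465/905)) = -1/(542358*(465*(1/905))) = -1/(542358*93/181) = -1/542358*181/93 = -181/50439294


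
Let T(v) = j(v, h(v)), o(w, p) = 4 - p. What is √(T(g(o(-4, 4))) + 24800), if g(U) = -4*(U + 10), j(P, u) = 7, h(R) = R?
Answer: √24807 ≈ 157.50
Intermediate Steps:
g(U) = -40 - 4*U (g(U) = -4*(10 + U) = -40 - 4*U)
T(v) = 7
√(T(g(o(-4, 4))) + 24800) = √(7 + 24800) = √24807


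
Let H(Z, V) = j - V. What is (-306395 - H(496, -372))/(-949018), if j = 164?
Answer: 306931/949018 ≈ 0.32342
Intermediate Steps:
H(Z, V) = 164 - V
(-306395 - H(496, -372))/(-949018) = (-306395 - (164 - 1*(-372)))/(-949018) = (-306395 - (164 + 372))*(-1/949018) = (-306395 - 1*536)*(-1/949018) = (-306395 - 536)*(-1/949018) = -306931*(-1/949018) = 306931/949018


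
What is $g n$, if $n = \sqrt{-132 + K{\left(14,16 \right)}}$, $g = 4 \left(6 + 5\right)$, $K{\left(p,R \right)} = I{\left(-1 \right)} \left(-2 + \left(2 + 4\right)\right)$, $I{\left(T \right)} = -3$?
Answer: $528 i \approx 528.0 i$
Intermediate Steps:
$K{\left(p,R \right)} = -12$ ($K{\left(p,R \right)} = - 3 \left(-2 + \left(2 + 4\right)\right) = - 3 \left(-2 + 6\right) = \left(-3\right) 4 = -12$)
$g = 44$ ($g = 4 \cdot 11 = 44$)
$n = 12 i$ ($n = \sqrt{-132 - 12} = \sqrt{-144} = 12 i \approx 12.0 i$)
$g n = 44 \cdot 12 i = 528 i$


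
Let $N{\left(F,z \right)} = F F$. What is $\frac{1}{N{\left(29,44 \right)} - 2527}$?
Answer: $- \frac{1}{1686} \approx -0.00059312$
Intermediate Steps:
$N{\left(F,z \right)} = F^{2}$
$\frac{1}{N{\left(29,44 \right)} - 2527} = \frac{1}{29^{2} - 2527} = \frac{1}{841 - 2527} = \frac{1}{-1686} = - \frac{1}{1686}$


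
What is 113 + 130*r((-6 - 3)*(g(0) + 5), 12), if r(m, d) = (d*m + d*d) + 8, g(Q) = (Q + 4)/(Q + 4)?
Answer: -64367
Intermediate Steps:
g(Q) = 1 (g(Q) = (4 + Q)/(4 + Q) = 1)
r(m, d) = 8 + d**2 + d*m (r(m, d) = (d*m + d**2) + 8 = (d**2 + d*m) + 8 = 8 + d**2 + d*m)
113 + 130*r((-6 - 3)*(g(0) + 5), 12) = 113 + 130*(8 + 12**2 + 12*((-6 - 3)*(1 + 5))) = 113 + 130*(8 + 144 + 12*(-9*6)) = 113 + 130*(8 + 144 + 12*(-54)) = 113 + 130*(8 + 144 - 648) = 113 + 130*(-496) = 113 - 64480 = -64367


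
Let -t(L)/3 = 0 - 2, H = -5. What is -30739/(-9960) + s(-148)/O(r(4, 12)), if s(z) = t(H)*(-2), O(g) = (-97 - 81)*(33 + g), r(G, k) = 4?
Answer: 101283287/32798280 ≈ 3.0881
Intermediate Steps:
t(L) = 6 (t(L) = -3*(0 - 2) = -3*(-2) = 6)
O(g) = -5874 - 178*g (O(g) = -178*(33 + g) = -5874 - 178*g)
s(z) = -12 (s(z) = 6*(-2) = -12)
-30739/(-9960) + s(-148)/O(r(4, 12)) = -30739/(-9960) - 12/(-5874 - 178*4) = -30739*(-1/9960) - 12/(-5874 - 712) = 30739/9960 - 12/(-6586) = 30739/9960 - 12*(-1/6586) = 30739/9960 + 6/3293 = 101283287/32798280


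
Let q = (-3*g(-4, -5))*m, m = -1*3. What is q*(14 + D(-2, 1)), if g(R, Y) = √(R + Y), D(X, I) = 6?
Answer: 540*I ≈ 540.0*I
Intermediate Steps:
m = -3
q = 27*I (q = -3*√(-4 - 5)*(-3) = -9*I*(-3) = 27*I ≈ 27.0*I)
q*(14 + D(-2, 1)) = (27*I)*(14 + 6) = (27*I)*20 = 540*I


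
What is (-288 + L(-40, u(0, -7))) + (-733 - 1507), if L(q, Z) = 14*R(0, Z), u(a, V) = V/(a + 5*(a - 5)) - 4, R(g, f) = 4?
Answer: -2472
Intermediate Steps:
u(a, V) = -4 + V/(-25 + 6*a) (u(a, V) = V/(a + 5*(-5 + a)) - 4 = V/(a + (-25 + 5*a)) - 4 = V/(-25 + 6*a) - 4 = -4 + V/(-25 + 6*a))
L(q, Z) = 56 (L(q, Z) = 14*4 = 56)
(-288 + L(-40, u(0, -7))) + (-733 - 1507) = (-288 + 56) + (-733 - 1507) = -232 - 2240 = -2472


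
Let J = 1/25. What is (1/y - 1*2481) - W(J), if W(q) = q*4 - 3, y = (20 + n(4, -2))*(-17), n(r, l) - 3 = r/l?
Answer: -22117603/8925 ≈ -2478.2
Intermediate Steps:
n(r, l) = 3 + r/l
y = -357 (y = (20 + (3 + 4/(-2)))*(-17) = (20 + (3 + 4*(-1/2)))*(-17) = (20 + (3 - 2))*(-17) = (20 + 1)*(-17) = 21*(-17) = -357)
J = 1/25 ≈ 0.040000
W(q) = -3 + 4*q (W(q) = 4*q - 3 = -3 + 4*q)
(1/y - 1*2481) - W(J) = (1/(-357) - 1*2481) - (-3 + 4*(1/25)) = (-1/357 - 2481) - (-3 + 4/25) = -885718/357 - 1*(-71/25) = -885718/357 + 71/25 = -22117603/8925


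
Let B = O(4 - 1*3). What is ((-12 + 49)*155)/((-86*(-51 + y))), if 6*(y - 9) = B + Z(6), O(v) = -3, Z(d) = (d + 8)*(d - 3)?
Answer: 5735/3053 ≈ 1.8785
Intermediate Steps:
Z(d) = (-3 + d)*(8 + d) (Z(d) = (8 + d)*(-3 + d) = (-3 + d)*(8 + d))
B = -3
y = 31/2 (y = 9 + (-3 + (-24 + 6² + 5*6))/6 = 9 + (-3 + (-24 + 36 + 30))/6 = 9 + (-3 + 42)/6 = 9 + (⅙)*39 = 9 + 13/2 = 31/2 ≈ 15.500)
((-12 + 49)*155)/((-86*(-51 + y))) = ((-12 + 49)*155)/((-86*(-51 + 31/2))) = (37*155)/((-86*(-71/2))) = 5735/3053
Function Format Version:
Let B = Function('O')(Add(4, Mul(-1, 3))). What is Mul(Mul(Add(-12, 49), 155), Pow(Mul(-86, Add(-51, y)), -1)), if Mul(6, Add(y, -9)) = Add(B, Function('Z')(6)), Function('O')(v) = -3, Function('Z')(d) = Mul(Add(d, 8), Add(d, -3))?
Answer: Rational(5735, 3053) ≈ 1.8785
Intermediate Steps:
Function('Z')(d) = Mul(Add(-3, d), Add(8, d)) (Function('Z')(d) = Mul(Add(8, d), Add(-3, d)) = Mul(Add(-3, d), Add(8, d)))
B = -3
y = Rational(31, 2) (y = Add(9, Mul(Rational(1, 6), Add(-3, Add(-24, Pow(6, 2), Mul(5, 6))))) = Add(9, Mul(Rational(1, 6), Add(-3, Add(-24, 36, 30)))) = Add(9, Mul(Rational(1, 6), Add(-3, 42))) = Add(9, Mul(Rational(1, 6), 39)) = Add(9, Rational(13, 2)) = Rational(31, 2) ≈ 15.500)
Mul(Mul(Add(-12, 49), 155), Pow(Mul(-86, Add(-51, y)), -1)) = Mul(Mul(Add(-12, 49), 155), Pow(Mul(-86, Add(-51, Rational(31, 2))), -1)) = Mul(Mul(37, 155), Pow(Mul(-86, Rational(-71, 2)), -1)) = Mul(5735, Pow(3053, -1)) = Mul(5735, Rational(1, 3053)) = Rational(5735, 3053)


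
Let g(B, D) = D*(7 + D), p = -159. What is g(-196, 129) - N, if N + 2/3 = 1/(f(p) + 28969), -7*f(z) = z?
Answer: 10681649207/608826 ≈ 17545.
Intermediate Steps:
f(z) = -z/7
N = -405863/608826 (N = -⅔ + 1/(-⅐*(-159) + 28969) = -⅔ + 1/(159/7 + 28969) = -⅔ + 1/(202942/7) = -⅔ + 7/202942 = -405863/608826 ≈ -0.66663)
g(-196, 129) - N = 129*(7 + 129) - 1*(-405863/608826) = 129*136 + 405863/608826 = 17544 + 405863/608826 = 10681649207/608826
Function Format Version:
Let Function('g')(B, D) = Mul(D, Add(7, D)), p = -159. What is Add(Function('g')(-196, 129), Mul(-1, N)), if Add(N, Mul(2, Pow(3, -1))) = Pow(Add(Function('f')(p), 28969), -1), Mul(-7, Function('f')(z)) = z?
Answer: Rational(10681649207, 608826) ≈ 17545.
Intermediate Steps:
Function('f')(z) = Mul(Rational(-1, 7), z)
N = Rational(-405863, 608826) (N = Add(Rational(-2, 3), Pow(Add(Mul(Rational(-1, 7), -159), 28969), -1)) = Add(Rational(-2, 3), Pow(Add(Rational(159, 7), 28969), -1)) = Add(Rational(-2, 3), Pow(Rational(202942, 7), -1)) = Add(Rational(-2, 3), Rational(7, 202942)) = Rational(-405863, 608826) ≈ -0.66663)
Add(Function('g')(-196, 129), Mul(-1, N)) = Add(Mul(129, Add(7, 129)), Mul(-1, Rational(-405863, 608826))) = Add(Mul(129, 136), Rational(405863, 608826)) = Add(17544, Rational(405863, 608826)) = Rational(10681649207, 608826)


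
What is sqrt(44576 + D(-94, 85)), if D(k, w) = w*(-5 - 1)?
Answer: sqrt(44066) ≈ 209.92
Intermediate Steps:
D(k, w) = -6*w (D(k, w) = w*(-6) = -6*w)
sqrt(44576 + D(-94, 85)) = sqrt(44576 - 6*85) = sqrt(44576 - 510) = sqrt(44066)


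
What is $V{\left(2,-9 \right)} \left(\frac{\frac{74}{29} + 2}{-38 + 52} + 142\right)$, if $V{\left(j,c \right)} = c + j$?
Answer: $- \frac{28892}{29} \approx -996.28$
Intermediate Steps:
$V{\left(2,-9 \right)} \left(\frac{\frac{74}{29} + 2}{-38 + 52} + 142\right) = \left(-9 + 2\right) \left(\frac{\frac{74}{29} + 2}{-38 + 52} + 142\right) = - 7 \left(\frac{74 \cdot \frac{1}{29} + 2}{14} + 142\right) = - 7 \left(\left(\frac{74}{29} + 2\right) \frac{1}{14} + 142\right) = - 7 \left(\frac{132}{29} \cdot \frac{1}{14} + 142\right) = - 7 \left(\frac{66}{203} + 142\right) = \left(-7\right) \frac{28892}{203} = - \frac{28892}{29}$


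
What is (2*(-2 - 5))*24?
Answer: -336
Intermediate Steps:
(2*(-2 - 5))*24 = (2*(-7))*24 = -14*24 = -336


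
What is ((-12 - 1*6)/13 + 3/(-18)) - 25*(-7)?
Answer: 13529/78 ≈ 173.45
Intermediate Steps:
((-12 - 1*6)/13 + 3/(-18)) - 25*(-7) = ((-12 - 6)*(1/13) + 3*(-1/18)) + 175 = (-18*1/13 - 1/6) + 175 = (-18/13 - 1/6) + 175 = -121/78 + 175 = 13529/78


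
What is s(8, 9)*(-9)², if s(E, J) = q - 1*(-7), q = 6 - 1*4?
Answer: 729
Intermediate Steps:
q = 2 (q = 6 - 4 = 2)
s(E, J) = 9 (s(E, J) = 2 - 1*(-7) = 2 + 7 = 9)
s(8, 9)*(-9)² = 9*(-9)² = 9*81 = 729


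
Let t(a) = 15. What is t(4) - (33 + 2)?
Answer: -20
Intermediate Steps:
t(4) - (33 + 2) = 15 - (33 + 2) = 15 - 1*35 = 15 - 35 = -20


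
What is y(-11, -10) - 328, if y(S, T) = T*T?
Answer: -228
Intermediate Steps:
y(S, T) = T²
y(-11, -10) - 328 = (-10)² - 328 = 100 - 328 = -228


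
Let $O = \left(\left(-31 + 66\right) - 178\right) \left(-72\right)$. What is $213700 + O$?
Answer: $223996$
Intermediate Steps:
$O = 10296$ ($O = \left(35 - 178\right) \left(-72\right) = \left(-143\right) \left(-72\right) = 10296$)
$213700 + O = 213700 + 10296 = 223996$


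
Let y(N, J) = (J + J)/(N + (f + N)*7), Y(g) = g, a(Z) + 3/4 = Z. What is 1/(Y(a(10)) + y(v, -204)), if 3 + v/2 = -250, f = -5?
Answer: 5444/50901 ≈ 0.10695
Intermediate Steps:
v = -506 (v = -6 + 2*(-250) = -6 - 500 = -506)
a(Z) = -¾ + Z
y(N, J) = 2*J/(-35 + 8*N) (y(N, J) = (J + J)/(N + (-5 + N)*7) = (2*J)/(N + (-35 + 7*N)) = (2*J)/(-35 + 8*N) = 2*J/(-35 + 8*N))
1/(Y(a(10)) + y(v, -204)) = 1/((-¾ + 10) + 2*(-204)/(-35 + 8*(-506))) = 1/(37/4 + 2*(-204)/(-35 - 4048)) = 1/(37/4 + 2*(-204)/(-4083)) = 1/(37/4 + 2*(-204)*(-1/4083)) = 1/(37/4 + 136/1361) = 1/(50901/5444) = 5444/50901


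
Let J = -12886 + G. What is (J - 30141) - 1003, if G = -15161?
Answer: -59191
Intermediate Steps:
J = -28047 (J = -12886 - 15161 = -28047)
(J - 30141) - 1003 = (-28047 - 30141) - 1003 = -58188 - 1003 = -59191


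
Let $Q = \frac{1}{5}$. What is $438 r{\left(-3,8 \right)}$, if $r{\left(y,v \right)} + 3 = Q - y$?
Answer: $\frac{438}{5} \approx 87.6$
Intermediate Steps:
$Q = \frac{1}{5} \approx 0.2$
$r{\left(y,v \right)} = - \frac{14}{5} - y$ ($r{\left(y,v \right)} = -3 - \left(- \frac{1}{5} + y\right) = - \frac{14}{5} - y$)
$438 r{\left(-3,8 \right)} = 438 \left(- \frac{14}{5} - -3\right) = 438 \left(- \frac{14}{5} + 3\right) = 438 \cdot \frac{1}{5} = \frac{438}{5}$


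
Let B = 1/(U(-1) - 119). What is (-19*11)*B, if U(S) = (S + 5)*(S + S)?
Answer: 209/127 ≈ 1.6457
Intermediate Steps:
U(S) = 2*S*(5 + S) (U(S) = (5 + S)*(2*S) = 2*S*(5 + S))
B = -1/127 (B = 1/(2*(-1)*(5 - 1) - 119) = 1/(2*(-1)*4 - 119) = 1/(-8 - 119) = 1/(-127) = -1/127 ≈ -0.0078740)
(-19*11)*B = -19*11*(-1/127) = -209*(-1/127) = 209/127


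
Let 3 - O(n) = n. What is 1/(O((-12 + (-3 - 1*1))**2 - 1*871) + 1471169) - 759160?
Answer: -1117321818919/1471787 ≈ -7.5916e+5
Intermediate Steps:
O(n) = 3 - n
1/(O((-12 + (-3 - 1*1))**2 - 1*871) + 1471169) - 759160 = 1/((3 - ((-12 + (-3 - 1*1))**2 - 1*871)) + 1471169) - 759160 = 1/((3 - ((-12 + (-3 - 1))**2 - 871)) + 1471169) - 759160 = 1/((3 - ((-12 - 4)**2 - 871)) + 1471169) - 759160 = 1/((3 - ((-16)**2 - 871)) + 1471169) - 759160 = 1/((3 - (256 - 871)) + 1471169) - 759160 = 1/((3 - 1*(-615)) + 1471169) - 759160 = 1/((3 + 615) + 1471169) - 759160 = 1/(618 + 1471169) - 759160 = 1/1471787 - 759160 = -1117321818919/1471787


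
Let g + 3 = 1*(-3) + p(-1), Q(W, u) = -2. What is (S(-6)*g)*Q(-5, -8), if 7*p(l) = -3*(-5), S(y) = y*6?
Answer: -1944/7 ≈ -277.71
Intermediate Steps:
S(y) = 6*y
p(l) = 15/7 (p(l) = (-3*(-5))/7 = (1/7)*15 = 15/7)
g = -27/7 (g = -3 + (1*(-3) + 15/7) = -3 + (-3 + 15/7) = -3 - 6/7 = -27/7 ≈ -3.8571)
(S(-6)*g)*Q(-5, -8) = ((6*(-6))*(-27/7))*(-2) = -36*(-27/7)*(-2) = (972/7)*(-2) = -1944/7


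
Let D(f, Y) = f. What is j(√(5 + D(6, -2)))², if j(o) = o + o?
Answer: 44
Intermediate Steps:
j(o) = 2*o
j(√(5 + D(6, -2)))² = (2*√(5 + 6))² = (2*√11)² = 44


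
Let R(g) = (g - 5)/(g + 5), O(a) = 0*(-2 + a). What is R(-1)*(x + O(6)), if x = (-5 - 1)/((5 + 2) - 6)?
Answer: 9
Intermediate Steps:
O(a) = 0
x = -6 (x = -6/(7 - 6) = -6/1 = -6*1 = -6)
R(g) = (-5 + g)/(5 + g)
R(-1)*(x + O(6)) = ((-5 - 1)/(5 - 1))*(-6 + 0) = (-6/4)*(-6) = ((¼)*(-6))*(-6) = -3/2*(-6) = 9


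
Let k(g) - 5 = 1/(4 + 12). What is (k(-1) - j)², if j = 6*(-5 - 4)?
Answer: 893025/256 ≈ 3488.4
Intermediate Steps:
k(g) = 81/16 (k(g) = 5 + 1/(4 + 12) = 5 + 1/16 = 81/16)
j = -54 (j = 6*(-9) = -54)
(k(-1) - j)² = (81/16 - 1*(-54))² = (81/16 + 54)² = (945/16)² = 893025/256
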